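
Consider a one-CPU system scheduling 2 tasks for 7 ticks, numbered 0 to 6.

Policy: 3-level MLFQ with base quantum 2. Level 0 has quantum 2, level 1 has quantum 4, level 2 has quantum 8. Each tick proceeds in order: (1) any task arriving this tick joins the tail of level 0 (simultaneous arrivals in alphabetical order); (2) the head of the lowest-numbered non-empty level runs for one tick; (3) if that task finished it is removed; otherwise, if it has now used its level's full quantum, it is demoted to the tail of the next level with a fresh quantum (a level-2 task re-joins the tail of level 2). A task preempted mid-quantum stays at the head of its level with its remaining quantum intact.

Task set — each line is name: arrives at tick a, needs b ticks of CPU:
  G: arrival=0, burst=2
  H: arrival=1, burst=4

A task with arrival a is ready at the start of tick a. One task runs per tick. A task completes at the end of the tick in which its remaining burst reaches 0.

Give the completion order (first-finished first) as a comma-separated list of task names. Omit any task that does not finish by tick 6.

completion order = G, H

t=0: L0/L1/L2 = G/-/- → run G
t=1: L0/L1/L2 = GH/-/- → run G
t=2: L0/L1/L2 = H/-/- → run H
t=3: L0/L1/L2 = H/-/- → run H
t=4: L0/L1/L2 = -/H/- → run H
t=5: L0/L1/L2 = -/H/- → run H
t=6: (idle)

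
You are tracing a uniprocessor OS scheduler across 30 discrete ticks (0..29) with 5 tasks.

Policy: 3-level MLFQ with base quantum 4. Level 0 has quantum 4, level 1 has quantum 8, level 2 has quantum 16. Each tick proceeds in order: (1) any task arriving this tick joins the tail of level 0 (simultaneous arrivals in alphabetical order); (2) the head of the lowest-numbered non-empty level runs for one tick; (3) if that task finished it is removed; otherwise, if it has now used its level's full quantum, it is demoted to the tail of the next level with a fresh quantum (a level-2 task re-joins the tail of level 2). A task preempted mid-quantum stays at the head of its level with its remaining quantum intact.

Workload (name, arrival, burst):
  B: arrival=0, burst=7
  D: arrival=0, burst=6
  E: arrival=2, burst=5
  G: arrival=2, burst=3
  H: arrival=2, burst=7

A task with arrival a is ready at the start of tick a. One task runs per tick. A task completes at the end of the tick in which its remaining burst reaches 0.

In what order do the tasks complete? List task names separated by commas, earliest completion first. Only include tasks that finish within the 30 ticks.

completion order = G, B, D, E, H

t=0: L0/L1/L2 = BD/-/- → run B
t=1: L0/L1/L2 = BD/-/- → run B
t=2: L0/L1/L2 = BDEGH/-/- → run B
t=3: L0/L1/L2 = BDEGH/-/- → run B
t=4: L0/L1/L2 = DEGH/B/- → run D
t=5: L0/L1/L2 = DEGH/B/- → run D
t=6: L0/L1/L2 = DEGH/B/- → run D
t=7: L0/L1/L2 = DEGH/B/- → run D
t=8: L0/L1/L2 = EGH/BD/- → run E
t=9: L0/L1/L2 = EGH/BD/- → run E
t=10: L0/L1/L2 = EGH/BD/- → run E
t=11: L0/L1/L2 = EGH/BD/- → run E
t=12: L0/L1/L2 = GH/BDE/- → run G
t=13: L0/L1/L2 = GH/BDE/- → run G
t=14: L0/L1/L2 = GH/BDE/- → run G
t=15: L0/L1/L2 = H/BDE/- → run H
t=16: L0/L1/L2 = H/BDE/- → run H
t=17: L0/L1/L2 = H/BDE/- → run H
t=18: L0/L1/L2 = H/BDE/- → run H
t=19: L0/L1/L2 = -/BDEH/- → run B
t=20: L0/L1/L2 = -/BDEH/- → run B
t=21: L0/L1/L2 = -/BDEH/- → run B
t=22: L0/L1/L2 = -/DEH/- → run D
t=23: L0/L1/L2 = -/DEH/- → run D
t=24: L0/L1/L2 = -/EH/- → run E
t=25: L0/L1/L2 = -/H/- → run H
t=26: L0/L1/L2 = -/H/- → run H
t=27: L0/L1/L2 = -/H/- → run H
t=28: (idle)
t=29: (idle)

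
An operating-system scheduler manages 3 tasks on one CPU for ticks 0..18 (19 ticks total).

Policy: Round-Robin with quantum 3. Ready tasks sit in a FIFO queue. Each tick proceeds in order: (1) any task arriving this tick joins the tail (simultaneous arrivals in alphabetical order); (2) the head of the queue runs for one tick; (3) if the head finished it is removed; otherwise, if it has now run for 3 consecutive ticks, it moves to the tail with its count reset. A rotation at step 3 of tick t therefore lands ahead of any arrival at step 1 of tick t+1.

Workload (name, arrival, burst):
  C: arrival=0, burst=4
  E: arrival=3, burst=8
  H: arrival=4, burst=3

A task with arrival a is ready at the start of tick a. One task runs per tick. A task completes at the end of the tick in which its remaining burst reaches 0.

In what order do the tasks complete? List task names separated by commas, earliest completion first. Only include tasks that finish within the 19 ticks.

completion order = C, H, E

t=0: queue=[C] q_used=0 → run C
t=1: queue=[C] q_used=1 → run C
t=2: queue=[C] q_used=2 → run C
t=3: queue=[C,E] q_used=0 → run C
t=4: queue=[E,H] q_used=0 → run E
t=5: queue=[E,H] q_used=1 → run E
t=6: queue=[E,H] q_used=2 → run E
t=7: queue=[H,E] q_used=0 → run H
t=8: queue=[H,E] q_used=1 → run H
t=9: queue=[H,E] q_used=2 → run H
t=10: queue=[E] q_used=0 → run E
t=11: queue=[E] q_used=1 → run E
t=12: queue=[E] q_used=2 → run E
t=13: queue=[E] q_used=0 → run E
t=14: queue=[E] q_used=1 → run E
t=15: (idle)
t=16: (idle)
t=17: (idle)
t=18: (idle)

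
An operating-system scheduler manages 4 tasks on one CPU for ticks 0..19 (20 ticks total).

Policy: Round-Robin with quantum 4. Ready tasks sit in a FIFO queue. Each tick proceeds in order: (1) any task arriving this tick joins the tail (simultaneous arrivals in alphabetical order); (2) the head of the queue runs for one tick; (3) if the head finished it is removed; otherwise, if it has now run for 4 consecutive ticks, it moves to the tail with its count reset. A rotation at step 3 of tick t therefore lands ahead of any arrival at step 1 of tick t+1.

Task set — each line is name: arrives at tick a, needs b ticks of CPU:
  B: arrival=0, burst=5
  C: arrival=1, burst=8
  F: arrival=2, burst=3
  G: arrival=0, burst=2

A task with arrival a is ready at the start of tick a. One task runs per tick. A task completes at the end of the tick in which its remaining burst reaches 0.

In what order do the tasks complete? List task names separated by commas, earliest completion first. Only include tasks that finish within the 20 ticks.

t=0: queue=[B,G] q_used=0 → run B
t=1: queue=[B,G,C] q_used=1 → run B
t=2: queue=[B,G,C,F] q_used=2 → run B
t=3: queue=[B,G,C,F] q_used=3 → run B
t=4: queue=[G,C,F,B] q_used=0 → run G
t=5: queue=[G,C,F,B] q_used=1 → run G
t=6: queue=[C,F,B] q_used=0 → run C
t=7: queue=[C,F,B] q_used=1 → run C
t=8: queue=[C,F,B] q_used=2 → run C
t=9: queue=[C,F,B] q_used=3 → run C
t=10: queue=[F,B,C] q_used=0 → run F
t=11: queue=[F,B,C] q_used=1 → run F
t=12: queue=[F,B,C] q_used=2 → run F
t=13: queue=[B,C] q_used=0 → run B
t=14: queue=[C] q_used=0 → run C
t=15: queue=[C] q_used=1 → run C
t=16: queue=[C] q_used=2 → run C
t=17: queue=[C] q_used=3 → run C
t=18: (idle)
t=19: (idle)

completion order = G, F, B, C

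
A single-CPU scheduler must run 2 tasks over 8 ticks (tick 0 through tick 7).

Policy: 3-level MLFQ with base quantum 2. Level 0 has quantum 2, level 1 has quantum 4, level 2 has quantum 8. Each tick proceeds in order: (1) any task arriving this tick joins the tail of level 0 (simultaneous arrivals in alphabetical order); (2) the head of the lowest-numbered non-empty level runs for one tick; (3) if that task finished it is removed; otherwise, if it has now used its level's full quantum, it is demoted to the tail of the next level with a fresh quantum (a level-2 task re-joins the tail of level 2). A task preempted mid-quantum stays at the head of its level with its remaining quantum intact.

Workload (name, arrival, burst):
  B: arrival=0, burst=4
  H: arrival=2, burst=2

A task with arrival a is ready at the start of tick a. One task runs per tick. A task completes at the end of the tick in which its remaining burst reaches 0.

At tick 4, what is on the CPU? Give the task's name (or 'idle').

running at tick 4 = B

t=0: L0/L1/L2 = B/-/- → run B
t=1: L0/L1/L2 = B/-/- → run B
t=2: L0/L1/L2 = H/B/- → run H
t=3: L0/L1/L2 = H/B/- → run H
t=4: L0/L1/L2 = -/B/- → run B
t=5: L0/L1/L2 = -/B/- → run B
t=6: (idle)
t=7: (idle)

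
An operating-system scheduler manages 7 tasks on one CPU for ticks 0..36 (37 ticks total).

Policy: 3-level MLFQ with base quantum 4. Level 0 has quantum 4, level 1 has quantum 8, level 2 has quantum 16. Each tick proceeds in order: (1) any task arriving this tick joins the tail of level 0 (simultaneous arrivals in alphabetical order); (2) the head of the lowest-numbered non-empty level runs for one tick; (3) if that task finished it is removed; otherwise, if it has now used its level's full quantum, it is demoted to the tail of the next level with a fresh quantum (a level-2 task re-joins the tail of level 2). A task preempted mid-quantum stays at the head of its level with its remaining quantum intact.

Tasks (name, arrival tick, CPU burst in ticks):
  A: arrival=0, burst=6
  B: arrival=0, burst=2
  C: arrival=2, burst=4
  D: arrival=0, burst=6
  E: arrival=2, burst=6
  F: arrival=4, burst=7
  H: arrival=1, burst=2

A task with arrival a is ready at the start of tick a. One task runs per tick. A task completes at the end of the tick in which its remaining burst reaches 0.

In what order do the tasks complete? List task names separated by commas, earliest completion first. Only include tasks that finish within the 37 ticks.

t=0: L0/L1/L2 = ABD/-/- → run A
t=1: L0/L1/L2 = ABDH/-/- → run A
t=2: L0/L1/L2 = ABDHCE/-/- → run A
t=3: L0/L1/L2 = ABDHCE/-/- → run A
t=4: L0/L1/L2 = BDHCEF/A/- → run B
t=5: L0/L1/L2 = BDHCEF/A/- → run B
t=6: L0/L1/L2 = DHCEF/A/- → run D
t=7: L0/L1/L2 = DHCEF/A/- → run D
t=8: L0/L1/L2 = DHCEF/A/- → run D
t=9: L0/L1/L2 = DHCEF/A/- → run D
t=10: L0/L1/L2 = HCEF/AD/- → run H
t=11: L0/L1/L2 = HCEF/AD/- → run H
t=12: L0/L1/L2 = CEF/AD/- → run C
t=13: L0/L1/L2 = CEF/AD/- → run C
t=14: L0/L1/L2 = CEF/AD/- → run C
t=15: L0/L1/L2 = CEF/AD/- → run C
t=16: L0/L1/L2 = EF/AD/- → run E
t=17: L0/L1/L2 = EF/AD/- → run E
t=18: L0/L1/L2 = EF/AD/- → run E
t=19: L0/L1/L2 = EF/AD/- → run E
t=20: L0/L1/L2 = F/ADE/- → run F
t=21: L0/L1/L2 = F/ADE/- → run F
t=22: L0/L1/L2 = F/ADE/- → run F
t=23: L0/L1/L2 = F/ADE/- → run F
t=24: L0/L1/L2 = -/ADEF/- → run A
t=25: L0/L1/L2 = -/ADEF/- → run A
t=26: L0/L1/L2 = -/DEF/- → run D
t=27: L0/L1/L2 = -/DEF/- → run D
t=28: L0/L1/L2 = -/EF/- → run E
t=29: L0/L1/L2 = -/EF/- → run E
t=30: L0/L1/L2 = -/F/- → run F
t=31: L0/L1/L2 = -/F/- → run F
t=32: L0/L1/L2 = -/F/- → run F
t=33: (idle)
t=34: (idle)
t=35: (idle)
t=36: (idle)

completion order = B, H, C, A, D, E, F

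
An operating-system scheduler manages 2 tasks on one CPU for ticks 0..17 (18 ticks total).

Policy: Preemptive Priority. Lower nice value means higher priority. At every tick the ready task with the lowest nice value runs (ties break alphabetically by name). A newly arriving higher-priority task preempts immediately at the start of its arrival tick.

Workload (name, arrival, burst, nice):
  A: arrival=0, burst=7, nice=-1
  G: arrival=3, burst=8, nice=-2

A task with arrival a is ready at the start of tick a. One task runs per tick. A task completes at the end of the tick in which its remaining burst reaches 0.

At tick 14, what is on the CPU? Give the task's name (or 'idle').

running at tick 14 = A

t=0: ready={A} → run A
t=1: ready={A} → run A
t=2: ready={A} → run A
t=3: ready={A,G} → run G
t=4: ready={A,G} → run G
t=5: ready={A,G} → run G
t=6: ready={A,G} → run G
t=7: ready={A,G} → run G
t=8: ready={A,G} → run G
t=9: ready={A,G} → run G
t=10: ready={A,G} → run G
t=11: ready={A} → run A
t=12: ready={A} → run A
t=13: ready={A} → run A
t=14: ready={A} → run A
t=15: (idle)
t=16: (idle)
t=17: (idle)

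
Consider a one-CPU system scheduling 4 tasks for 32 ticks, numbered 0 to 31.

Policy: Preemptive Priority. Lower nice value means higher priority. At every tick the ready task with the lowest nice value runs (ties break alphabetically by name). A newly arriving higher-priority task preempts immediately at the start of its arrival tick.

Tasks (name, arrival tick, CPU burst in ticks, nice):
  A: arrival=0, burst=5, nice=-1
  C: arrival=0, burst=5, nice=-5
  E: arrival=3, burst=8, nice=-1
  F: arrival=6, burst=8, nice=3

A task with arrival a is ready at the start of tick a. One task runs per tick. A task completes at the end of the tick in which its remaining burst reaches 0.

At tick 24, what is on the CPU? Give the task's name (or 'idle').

t=0: ready={A,C} → run C
t=1: ready={A,C} → run C
t=2: ready={A,C} → run C
t=3: ready={A,C,E} → run C
t=4: ready={A,C,E} → run C
t=5: ready={A,E} → run A
t=6: ready={A,E,F} → run A
t=7: ready={A,E,F} → run A
t=8: ready={A,E,F} → run A
t=9: ready={A,E,F} → run A
t=10: ready={E,F} → run E
t=11: ready={E,F} → run E
t=12: ready={E,F} → run E
t=13: ready={E,F} → run E
t=14: ready={E,F} → run E
t=15: ready={E,F} → run E
t=16: ready={E,F} → run E
t=17: ready={E,F} → run E
t=18: ready={F} → run F
t=19: ready={F} → run F
t=20: ready={F} → run F
t=21: ready={F} → run F
t=22: ready={F} → run F
t=23: ready={F} → run F
t=24: ready={F} → run F
t=25: ready={F} → run F
t=26: (idle)
t=27: (idle)
t=28: (idle)
t=29: (idle)
t=30: (idle)
t=31: (idle)

running at tick 24 = F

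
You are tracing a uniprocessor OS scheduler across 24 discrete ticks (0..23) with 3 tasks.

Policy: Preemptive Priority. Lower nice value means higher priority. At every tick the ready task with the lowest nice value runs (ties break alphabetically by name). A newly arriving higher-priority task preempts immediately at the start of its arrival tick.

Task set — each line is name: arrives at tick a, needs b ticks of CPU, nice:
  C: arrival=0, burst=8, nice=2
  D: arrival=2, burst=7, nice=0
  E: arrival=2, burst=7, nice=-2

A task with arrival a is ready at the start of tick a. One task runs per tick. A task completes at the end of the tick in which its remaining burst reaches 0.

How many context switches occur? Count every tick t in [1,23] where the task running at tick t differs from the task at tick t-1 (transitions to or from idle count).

t=0: ready={C} → run C
t=1: ready={C} → run C
t=2: ready={C,D,E} → run E
t=3: ready={C,D,E} → run E
t=4: ready={C,D,E} → run E
t=5: ready={C,D,E} → run E
t=6: ready={C,D,E} → run E
t=7: ready={C,D,E} → run E
t=8: ready={C,D,E} → run E
t=9: ready={C,D} → run D
t=10: ready={C,D} → run D
t=11: ready={C,D} → run D
t=12: ready={C,D} → run D
t=13: ready={C,D} → run D
t=14: ready={C,D} → run D
t=15: ready={C,D} → run D
t=16: ready={C} → run C
t=17: ready={C} → run C
t=18: ready={C} → run C
t=19: ready={C} → run C
t=20: ready={C} → run C
t=21: ready={C} → run C
t=22: (idle)
t=23: (idle)

context switches = 4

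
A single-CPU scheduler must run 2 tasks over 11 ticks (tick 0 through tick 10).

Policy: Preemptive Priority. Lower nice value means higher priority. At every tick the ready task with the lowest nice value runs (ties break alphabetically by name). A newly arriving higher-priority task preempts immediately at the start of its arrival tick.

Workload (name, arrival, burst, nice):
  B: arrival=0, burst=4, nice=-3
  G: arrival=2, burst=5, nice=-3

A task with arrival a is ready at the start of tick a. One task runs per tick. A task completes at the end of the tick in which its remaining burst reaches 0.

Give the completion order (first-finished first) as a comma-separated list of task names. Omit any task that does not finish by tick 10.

completion order = B, G

t=0: ready={B} → run B
t=1: ready={B} → run B
t=2: ready={B,G} → run B
t=3: ready={B,G} → run B
t=4: ready={G} → run G
t=5: ready={G} → run G
t=6: ready={G} → run G
t=7: ready={G} → run G
t=8: ready={G} → run G
t=9: (idle)
t=10: (idle)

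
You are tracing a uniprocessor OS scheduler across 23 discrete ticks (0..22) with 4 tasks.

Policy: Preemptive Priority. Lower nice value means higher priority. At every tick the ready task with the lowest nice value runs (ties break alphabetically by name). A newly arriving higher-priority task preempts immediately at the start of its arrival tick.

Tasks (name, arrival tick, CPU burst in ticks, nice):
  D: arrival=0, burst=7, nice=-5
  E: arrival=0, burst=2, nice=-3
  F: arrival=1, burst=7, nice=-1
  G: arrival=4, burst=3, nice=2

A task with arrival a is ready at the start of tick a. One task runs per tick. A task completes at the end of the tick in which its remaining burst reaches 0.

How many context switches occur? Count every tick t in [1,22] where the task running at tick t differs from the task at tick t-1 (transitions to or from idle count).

t=0: ready={D,E} → run D
t=1: ready={D,E,F} → run D
t=2: ready={D,E,F} → run D
t=3: ready={D,E,F} → run D
t=4: ready={D,E,F,G} → run D
t=5: ready={D,E,F,G} → run D
t=6: ready={D,E,F,G} → run D
t=7: ready={E,F,G} → run E
t=8: ready={E,F,G} → run E
t=9: ready={F,G} → run F
t=10: ready={F,G} → run F
t=11: ready={F,G} → run F
t=12: ready={F,G} → run F
t=13: ready={F,G} → run F
t=14: ready={F,G} → run F
t=15: ready={F,G} → run F
t=16: ready={G} → run G
t=17: ready={G} → run G
t=18: ready={G} → run G
t=19: (idle)
t=20: (idle)
t=21: (idle)
t=22: (idle)

context switches = 4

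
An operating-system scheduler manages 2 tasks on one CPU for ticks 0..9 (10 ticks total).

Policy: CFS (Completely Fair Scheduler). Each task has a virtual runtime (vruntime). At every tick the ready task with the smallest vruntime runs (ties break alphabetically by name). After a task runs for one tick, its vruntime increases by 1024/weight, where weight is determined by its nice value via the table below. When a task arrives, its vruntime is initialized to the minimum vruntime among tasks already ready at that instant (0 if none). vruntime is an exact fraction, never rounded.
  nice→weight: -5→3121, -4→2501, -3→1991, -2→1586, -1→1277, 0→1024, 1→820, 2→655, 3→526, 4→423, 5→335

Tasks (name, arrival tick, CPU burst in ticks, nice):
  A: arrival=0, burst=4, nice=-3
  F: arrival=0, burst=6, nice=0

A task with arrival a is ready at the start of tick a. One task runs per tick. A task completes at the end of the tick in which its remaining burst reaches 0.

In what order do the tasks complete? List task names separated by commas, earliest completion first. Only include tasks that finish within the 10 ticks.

t=0: vr[A=0 F=0] → run A
t=1: vr[A=1024/1991 F=0] → run F
t=2: vr[A=1024/1991 F=1] → run A
t=3: vr[A=2048/1991 F=1] → run F
t=4: vr[A=2048/1991 F=2] → run A
t=5: vr[A=3072/1991 F=2] → run A
t=6: vr[F=2] → run F
t=7: vr[F=3] → run F
t=8: vr[F=4] → run F
t=9: vr[F=5] → run F

completion order = A, F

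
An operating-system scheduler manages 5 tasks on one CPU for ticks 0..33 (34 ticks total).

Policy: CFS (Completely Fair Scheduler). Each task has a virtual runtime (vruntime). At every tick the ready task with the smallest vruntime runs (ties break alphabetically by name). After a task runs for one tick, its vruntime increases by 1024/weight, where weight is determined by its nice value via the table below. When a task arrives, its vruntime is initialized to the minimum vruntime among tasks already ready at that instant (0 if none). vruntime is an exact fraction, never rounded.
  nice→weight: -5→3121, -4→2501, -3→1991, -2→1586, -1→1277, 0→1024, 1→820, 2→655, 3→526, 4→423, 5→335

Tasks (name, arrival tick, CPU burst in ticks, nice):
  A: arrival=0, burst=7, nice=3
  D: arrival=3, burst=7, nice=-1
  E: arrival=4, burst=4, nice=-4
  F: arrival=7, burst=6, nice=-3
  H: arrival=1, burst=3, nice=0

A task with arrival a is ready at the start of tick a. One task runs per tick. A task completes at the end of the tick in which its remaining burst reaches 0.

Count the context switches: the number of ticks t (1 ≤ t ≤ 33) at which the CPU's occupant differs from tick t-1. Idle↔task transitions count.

t=0: vr[A=0] → run A
t=1: vr[A=512/263 H=512/263] → run A
t=2: vr[A=1024/263 H=512/263] → run H
t=3: vr[A=1024/263 D=775/263 H=775/263] → run D
t=4: vr[A=1024/263 D=1258987/335851 E=775/263 H=775/263] → run E
t=5: vr[A=1024/263 D=1258987/335851 E=2207587/657763 H=775/263] → run H
t=6: vr[A=1024/263 D=1258987/335851 E=2207587/657763 H=1038/263] → run E
t=7: vr[A=1024/263 D=1258987/335851 E=2476899/657763 F=1258987/335851 H=1038/263] → run D
t=8: vr[A=1024/263 D=1528299/335851 E=2476899/657763 F=1258987/335851 H=1038/263] → run F
t=9: vr[A=1024/263 D=1528299/335851 E=2476899/657763 F=2850554541/668679341 H=1038/263] → run E
t=10: vr[A=1024/263 D=1528299/335851 E=2746211/657763 F=2850554541/668679341 H=1038/263] → run A
t=11: vr[A=1536/263 D=1528299/335851 E=2746211/657763 F=2850554541/668679341 H=1038/263] → run H
t=12: vr[A=1536/263 D=1528299/335851 E=2746211/657763 F=2850554541/668679341] → run E
t=13: vr[A=1536/263 D=1528299/335851 F=2850554541/668679341] → run F
t=14: vr[A=1536/263 D=1528299/335851 F=3194465965/668679341] → run D
t=15: vr[A=1536/263 D=1797611/335851 F=3194465965/668679341] → run F
t=16: vr[A=1536/263 D=1797611/335851 F=3538377389/668679341] → run F
t=17: vr[A=1536/263 D=1797611/335851 F=3882288813/668679341] → run D
t=18: vr[A=1536/263 D=2066923/335851 F=3882288813/668679341] → run F
t=19: vr[A=1536/263 D=2066923/335851 F=4226200237/668679341] → run A
t=20: vr[A=2048/263 D=2066923/335851 F=4226200237/668679341] → run D
t=21: vr[A=2048/263 D=2336235/335851 F=4226200237/668679341] → run F
t=22: vr[A=2048/263 D=2336235/335851] → run D
t=23: vr[A=2048/263 D=2605547/335851] → run D
t=24: vr[A=2048/263] → run A
t=25: vr[A=2560/263] → run A
t=26: vr[A=3072/263] → run A
t=27: (idle)
t=28: (idle)
t=29: (idle)
t=30: (idle)
t=31: (idle)
t=32: (idle)
t=33: (idle)

context switches = 22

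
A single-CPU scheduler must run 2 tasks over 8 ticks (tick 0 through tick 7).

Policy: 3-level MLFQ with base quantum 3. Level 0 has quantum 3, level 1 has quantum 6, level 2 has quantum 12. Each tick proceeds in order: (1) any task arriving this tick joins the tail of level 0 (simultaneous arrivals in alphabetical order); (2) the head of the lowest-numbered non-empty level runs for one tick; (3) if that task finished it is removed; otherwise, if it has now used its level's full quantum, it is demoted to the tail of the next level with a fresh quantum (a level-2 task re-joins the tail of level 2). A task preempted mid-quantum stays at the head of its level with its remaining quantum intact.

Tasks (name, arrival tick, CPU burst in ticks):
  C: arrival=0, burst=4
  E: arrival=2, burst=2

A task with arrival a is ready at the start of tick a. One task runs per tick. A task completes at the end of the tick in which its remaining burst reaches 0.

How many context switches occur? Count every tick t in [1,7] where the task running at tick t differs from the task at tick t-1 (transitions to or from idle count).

t=0: L0/L1/L2 = C/-/- → run C
t=1: L0/L1/L2 = C/-/- → run C
t=2: L0/L1/L2 = CE/-/- → run C
t=3: L0/L1/L2 = E/C/- → run E
t=4: L0/L1/L2 = E/C/- → run E
t=5: L0/L1/L2 = -/C/- → run C
t=6: (idle)
t=7: (idle)

context switches = 3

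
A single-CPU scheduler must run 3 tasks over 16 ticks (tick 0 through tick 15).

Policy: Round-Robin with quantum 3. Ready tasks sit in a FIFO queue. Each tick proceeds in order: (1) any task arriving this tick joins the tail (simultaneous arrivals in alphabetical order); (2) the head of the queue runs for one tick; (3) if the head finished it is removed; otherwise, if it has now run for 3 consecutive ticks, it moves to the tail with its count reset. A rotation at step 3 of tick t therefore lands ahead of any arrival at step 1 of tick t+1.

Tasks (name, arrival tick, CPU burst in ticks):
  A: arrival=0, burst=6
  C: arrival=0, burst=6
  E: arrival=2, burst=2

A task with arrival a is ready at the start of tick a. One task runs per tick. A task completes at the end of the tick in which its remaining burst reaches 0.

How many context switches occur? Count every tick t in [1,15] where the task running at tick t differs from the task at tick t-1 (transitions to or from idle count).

t=0: queue=[A,C] q_used=0 → run A
t=1: queue=[A,C] q_used=1 → run A
t=2: queue=[A,C,E] q_used=2 → run A
t=3: queue=[C,E,A] q_used=0 → run C
t=4: queue=[C,E,A] q_used=1 → run C
t=5: queue=[C,E,A] q_used=2 → run C
t=6: queue=[E,A,C] q_used=0 → run E
t=7: queue=[E,A,C] q_used=1 → run E
t=8: queue=[A,C] q_used=0 → run A
t=9: queue=[A,C] q_used=1 → run A
t=10: queue=[A,C] q_used=2 → run A
t=11: queue=[C] q_used=0 → run C
t=12: queue=[C] q_used=1 → run C
t=13: queue=[C] q_used=2 → run C
t=14: (idle)
t=15: (idle)

context switches = 5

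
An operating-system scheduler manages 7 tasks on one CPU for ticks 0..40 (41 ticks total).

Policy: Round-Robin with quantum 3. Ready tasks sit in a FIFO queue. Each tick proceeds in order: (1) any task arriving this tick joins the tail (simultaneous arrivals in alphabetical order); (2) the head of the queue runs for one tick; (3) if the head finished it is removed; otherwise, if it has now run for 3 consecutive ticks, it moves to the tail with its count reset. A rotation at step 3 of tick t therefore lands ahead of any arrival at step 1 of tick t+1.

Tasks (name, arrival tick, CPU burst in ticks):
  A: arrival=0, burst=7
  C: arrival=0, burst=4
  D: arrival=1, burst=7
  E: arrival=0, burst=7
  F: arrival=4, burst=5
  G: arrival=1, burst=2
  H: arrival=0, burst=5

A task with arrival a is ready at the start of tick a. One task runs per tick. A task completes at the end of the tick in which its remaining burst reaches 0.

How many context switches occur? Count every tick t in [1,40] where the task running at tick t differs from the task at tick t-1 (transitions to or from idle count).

t=0: queue=[A,C,E,H] q_used=0 → run A
t=1: queue=[A,C,E,H,D,G] q_used=1 → run A
t=2: queue=[A,C,E,H,D,G] q_used=2 → run A
t=3: queue=[C,E,H,D,G,A] q_used=0 → run C
t=4: queue=[C,E,H,D,G,A,F] q_used=1 → run C
t=5: queue=[C,E,H,D,G,A,F] q_used=2 → run C
t=6: queue=[E,H,D,G,A,F,C] q_used=0 → run E
t=7: queue=[E,H,D,G,A,F,C] q_used=1 → run E
t=8: queue=[E,H,D,G,A,F,C] q_used=2 → run E
t=9: queue=[H,D,G,A,F,C,E] q_used=0 → run H
t=10: queue=[H,D,G,A,F,C,E] q_used=1 → run H
t=11: queue=[H,D,G,A,F,C,E] q_used=2 → run H
t=12: queue=[D,G,A,F,C,E,H] q_used=0 → run D
t=13: queue=[D,G,A,F,C,E,H] q_used=1 → run D
t=14: queue=[D,G,A,F,C,E,H] q_used=2 → run D
t=15: queue=[G,A,F,C,E,H,D] q_used=0 → run G
t=16: queue=[G,A,F,C,E,H,D] q_used=1 → run G
t=17: queue=[A,F,C,E,H,D] q_used=0 → run A
t=18: queue=[A,F,C,E,H,D] q_used=1 → run A
t=19: queue=[A,F,C,E,H,D] q_used=2 → run A
t=20: queue=[F,C,E,H,D,A] q_used=0 → run F
t=21: queue=[F,C,E,H,D,A] q_used=1 → run F
t=22: queue=[F,C,E,H,D,A] q_used=2 → run F
t=23: queue=[C,E,H,D,A,F] q_used=0 → run C
t=24: queue=[E,H,D,A,F] q_used=0 → run E
t=25: queue=[E,H,D,A,F] q_used=1 → run E
t=26: queue=[E,H,D,A,F] q_used=2 → run E
t=27: queue=[H,D,A,F,E] q_used=0 → run H
t=28: queue=[H,D,A,F,E] q_used=1 → run H
t=29: queue=[D,A,F,E] q_used=0 → run D
t=30: queue=[D,A,F,E] q_used=1 → run D
t=31: queue=[D,A,F,E] q_used=2 → run D
t=32: queue=[A,F,E,D] q_used=0 → run A
t=33: queue=[F,E,D] q_used=0 → run F
t=34: queue=[F,E,D] q_used=1 → run F
t=35: queue=[E,D] q_used=0 → run E
t=36: queue=[D] q_used=0 → run D
t=37: (idle)
t=38: (idle)
t=39: (idle)
t=40: (idle)

context switches = 16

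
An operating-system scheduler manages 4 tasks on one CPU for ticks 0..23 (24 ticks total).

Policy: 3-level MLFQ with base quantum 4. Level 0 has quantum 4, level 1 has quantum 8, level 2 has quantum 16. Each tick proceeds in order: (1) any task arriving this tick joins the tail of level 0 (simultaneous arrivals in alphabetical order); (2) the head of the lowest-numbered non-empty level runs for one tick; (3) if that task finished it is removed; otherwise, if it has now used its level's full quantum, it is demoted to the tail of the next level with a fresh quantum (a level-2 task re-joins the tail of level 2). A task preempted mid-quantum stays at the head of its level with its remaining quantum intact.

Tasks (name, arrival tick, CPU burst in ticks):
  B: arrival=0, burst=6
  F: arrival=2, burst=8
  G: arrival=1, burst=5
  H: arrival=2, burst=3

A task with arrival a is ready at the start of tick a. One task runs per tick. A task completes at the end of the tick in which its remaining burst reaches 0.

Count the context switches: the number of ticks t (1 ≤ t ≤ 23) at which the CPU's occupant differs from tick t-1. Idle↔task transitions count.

context switches = 7

t=0: L0/L1/L2 = B/-/- → run B
t=1: L0/L1/L2 = BG/-/- → run B
t=2: L0/L1/L2 = BGFH/-/- → run B
t=3: L0/L1/L2 = BGFH/-/- → run B
t=4: L0/L1/L2 = GFH/B/- → run G
t=5: L0/L1/L2 = GFH/B/- → run G
t=6: L0/L1/L2 = GFH/B/- → run G
t=7: L0/L1/L2 = GFH/B/- → run G
t=8: L0/L1/L2 = FH/BG/- → run F
t=9: L0/L1/L2 = FH/BG/- → run F
t=10: L0/L1/L2 = FH/BG/- → run F
t=11: L0/L1/L2 = FH/BG/- → run F
t=12: L0/L1/L2 = H/BGF/- → run H
t=13: L0/L1/L2 = H/BGF/- → run H
t=14: L0/L1/L2 = H/BGF/- → run H
t=15: L0/L1/L2 = -/BGF/- → run B
t=16: L0/L1/L2 = -/BGF/- → run B
t=17: L0/L1/L2 = -/GF/- → run G
t=18: L0/L1/L2 = -/F/- → run F
t=19: L0/L1/L2 = -/F/- → run F
t=20: L0/L1/L2 = -/F/- → run F
t=21: L0/L1/L2 = -/F/- → run F
t=22: (idle)
t=23: (idle)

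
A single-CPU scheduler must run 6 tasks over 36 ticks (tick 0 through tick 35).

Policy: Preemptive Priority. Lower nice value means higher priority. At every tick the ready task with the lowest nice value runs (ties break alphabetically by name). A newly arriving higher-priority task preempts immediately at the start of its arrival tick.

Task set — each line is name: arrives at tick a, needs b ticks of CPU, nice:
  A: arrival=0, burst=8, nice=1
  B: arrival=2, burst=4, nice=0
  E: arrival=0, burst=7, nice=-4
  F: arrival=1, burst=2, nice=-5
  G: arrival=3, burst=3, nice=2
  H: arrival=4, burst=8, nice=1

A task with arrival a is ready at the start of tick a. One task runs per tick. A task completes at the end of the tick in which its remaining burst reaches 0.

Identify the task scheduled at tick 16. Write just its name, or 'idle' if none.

running at tick 16 = A

t=0: ready={A,E} → run E
t=1: ready={A,E,F} → run F
t=2: ready={A,B,E,F} → run F
t=3: ready={A,B,E,G} → run E
t=4: ready={A,B,E,G,H} → run E
t=5: ready={A,B,E,G,H} → run E
t=6: ready={A,B,E,G,H} → run E
t=7: ready={A,B,E,G,H} → run E
t=8: ready={A,B,E,G,H} → run E
t=9: ready={A,B,G,H} → run B
t=10: ready={A,B,G,H} → run B
t=11: ready={A,B,G,H} → run B
t=12: ready={A,B,G,H} → run B
t=13: ready={A,G,H} → run A
t=14: ready={A,G,H} → run A
t=15: ready={A,G,H} → run A
t=16: ready={A,G,H} → run A
t=17: ready={A,G,H} → run A
t=18: ready={A,G,H} → run A
t=19: ready={A,G,H} → run A
t=20: ready={A,G,H} → run A
t=21: ready={G,H} → run H
t=22: ready={G,H} → run H
t=23: ready={G,H} → run H
t=24: ready={G,H} → run H
t=25: ready={G,H} → run H
t=26: ready={G,H} → run H
t=27: ready={G,H} → run H
t=28: ready={G,H} → run H
t=29: ready={G} → run G
t=30: ready={G} → run G
t=31: ready={G} → run G
t=32: (idle)
t=33: (idle)
t=34: (idle)
t=35: (idle)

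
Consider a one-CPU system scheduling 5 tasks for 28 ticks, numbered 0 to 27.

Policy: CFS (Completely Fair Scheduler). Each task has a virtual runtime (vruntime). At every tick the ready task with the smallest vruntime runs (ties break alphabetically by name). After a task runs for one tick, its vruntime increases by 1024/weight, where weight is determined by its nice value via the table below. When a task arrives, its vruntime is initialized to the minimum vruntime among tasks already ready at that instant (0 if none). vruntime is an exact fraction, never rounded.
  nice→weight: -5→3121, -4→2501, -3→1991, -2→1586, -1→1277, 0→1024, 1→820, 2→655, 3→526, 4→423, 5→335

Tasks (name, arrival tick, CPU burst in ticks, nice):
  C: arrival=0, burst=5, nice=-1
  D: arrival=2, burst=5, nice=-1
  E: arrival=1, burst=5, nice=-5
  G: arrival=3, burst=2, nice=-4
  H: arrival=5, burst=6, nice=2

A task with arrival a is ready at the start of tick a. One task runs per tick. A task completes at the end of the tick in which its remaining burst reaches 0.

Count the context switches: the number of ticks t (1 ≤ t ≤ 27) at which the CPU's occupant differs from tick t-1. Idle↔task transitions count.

t=0: vr[C=0] → run C
t=1: vr[C=1024/1277 E=1024/1277] → run C
t=2: vr[C=2048/1277 D=1024/1277 E=1024/1277] → run D
t=3: vr[C=2048/1277 D=2048/1277 E=1024/1277 G=1024/1277] → run E
t=4: vr[C=2048/1277 D=2048/1277 E=4503552/3985517 G=1024/1277] → run G
t=5: vr[C=2048/1277 D=2048/1277 E=4503552/3985517 G=3868672/3193777 H=4503552/3985517] → run E
t=6: vr[C=2048/1277 D=2048/1277 E=5811200/3985517 G=3868672/3193777 H=4503552/3985517] → run H
t=7: vr[C=2048/1277 D=2048/1277 E=5811200/3985517 G=3868672/3193777 H=7030995968/2610513635] → run G
t=8: vr[C=2048/1277 D=2048/1277 E=5811200/3985517 H=7030995968/2610513635] → run E
t=9: vr[C=2048/1277 D=2048/1277 E=7118848/3985517 H=7030995968/2610513635] → run C
t=10: vr[C=3072/1277 D=2048/1277 E=7118848/3985517 H=7030995968/2610513635] → run D
t=11: vr[C=3072/1277 D=3072/1277 E=7118848/3985517 H=7030995968/2610513635] → run E
t=12: vr[C=3072/1277 D=3072/1277 E=8426496/3985517 H=7030995968/2610513635] → run E
t=13: vr[C=3072/1277 D=3072/1277 H=7030995968/2610513635] → run C
t=14: vr[C=4096/1277 D=3072/1277 H=7030995968/2610513635] → run D
t=15: vr[C=4096/1277 D=4096/1277 H=7030995968/2610513635] → run H
t=16: vr[C=4096/1277 D=4096/1277 H=11112165376/2610513635] → run C
t=17: vr[D=4096/1277 H=11112165376/2610513635] → run D
t=18: vr[D=5120/1277 H=11112165376/2610513635] → run D
t=19: vr[H=11112165376/2610513635] → run H
t=20: vr[H=15193334784/2610513635] → run H
t=21: vr[H=19274504192/2610513635] → run H
t=22: vr[H=4671134720/522102727] → run H
t=23: (idle)
t=24: (idle)
t=25: (idle)
t=26: (idle)
t=27: (idle)

context switches = 17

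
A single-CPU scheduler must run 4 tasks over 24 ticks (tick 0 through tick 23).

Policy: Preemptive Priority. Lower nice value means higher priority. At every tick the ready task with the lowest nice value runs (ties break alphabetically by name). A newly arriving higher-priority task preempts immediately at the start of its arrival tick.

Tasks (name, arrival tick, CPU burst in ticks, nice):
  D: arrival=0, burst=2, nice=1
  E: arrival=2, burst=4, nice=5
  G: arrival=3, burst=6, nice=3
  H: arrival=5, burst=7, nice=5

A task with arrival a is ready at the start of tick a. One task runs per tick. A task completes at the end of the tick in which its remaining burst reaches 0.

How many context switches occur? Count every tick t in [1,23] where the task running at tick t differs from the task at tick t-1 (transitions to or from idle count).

context switches = 5

t=0: ready={D} → run D
t=1: ready={D} → run D
t=2: ready={E} → run E
t=3: ready={E,G} → run G
t=4: ready={E,G} → run G
t=5: ready={E,G,H} → run G
t=6: ready={E,G,H} → run G
t=7: ready={E,G,H} → run G
t=8: ready={E,G,H} → run G
t=9: ready={E,H} → run E
t=10: ready={E,H} → run E
t=11: ready={E,H} → run E
t=12: ready={H} → run H
t=13: ready={H} → run H
t=14: ready={H} → run H
t=15: ready={H} → run H
t=16: ready={H} → run H
t=17: ready={H} → run H
t=18: ready={H} → run H
t=19: (idle)
t=20: (idle)
t=21: (idle)
t=22: (idle)
t=23: (idle)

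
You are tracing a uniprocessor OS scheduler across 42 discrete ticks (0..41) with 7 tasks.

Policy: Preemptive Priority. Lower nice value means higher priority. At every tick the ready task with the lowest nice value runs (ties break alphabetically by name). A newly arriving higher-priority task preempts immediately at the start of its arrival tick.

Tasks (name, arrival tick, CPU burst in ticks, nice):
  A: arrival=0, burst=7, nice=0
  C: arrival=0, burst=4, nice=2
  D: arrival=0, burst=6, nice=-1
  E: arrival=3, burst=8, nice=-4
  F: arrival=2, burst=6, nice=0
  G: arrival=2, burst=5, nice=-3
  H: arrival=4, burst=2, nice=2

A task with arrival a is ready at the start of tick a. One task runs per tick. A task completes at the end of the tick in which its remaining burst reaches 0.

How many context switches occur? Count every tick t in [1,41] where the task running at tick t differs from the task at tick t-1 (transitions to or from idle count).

context switches = 9

t=0: ready={A,C,D} → run D
t=1: ready={A,C,D} → run D
t=2: ready={A,C,D,F,G} → run G
t=3: ready={A,C,D,E,F,G} → run E
t=4: ready={A,C,D,E,F,G,H} → run E
t=5: ready={A,C,D,E,F,G,H} → run E
t=6: ready={A,C,D,E,F,G,H} → run E
t=7: ready={A,C,D,E,F,G,H} → run E
t=8: ready={A,C,D,E,F,G,H} → run E
t=9: ready={A,C,D,E,F,G,H} → run E
t=10: ready={A,C,D,E,F,G,H} → run E
t=11: ready={A,C,D,F,G,H} → run G
t=12: ready={A,C,D,F,G,H} → run G
t=13: ready={A,C,D,F,G,H} → run G
t=14: ready={A,C,D,F,G,H} → run G
t=15: ready={A,C,D,F,H} → run D
t=16: ready={A,C,D,F,H} → run D
t=17: ready={A,C,D,F,H} → run D
t=18: ready={A,C,D,F,H} → run D
t=19: ready={A,C,F,H} → run A
t=20: ready={A,C,F,H} → run A
t=21: ready={A,C,F,H} → run A
t=22: ready={A,C,F,H} → run A
t=23: ready={A,C,F,H} → run A
t=24: ready={A,C,F,H} → run A
t=25: ready={A,C,F,H} → run A
t=26: ready={C,F,H} → run F
t=27: ready={C,F,H} → run F
t=28: ready={C,F,H} → run F
t=29: ready={C,F,H} → run F
t=30: ready={C,F,H} → run F
t=31: ready={C,F,H} → run F
t=32: ready={C,H} → run C
t=33: ready={C,H} → run C
t=34: ready={C,H} → run C
t=35: ready={C,H} → run C
t=36: ready={H} → run H
t=37: ready={H} → run H
t=38: (idle)
t=39: (idle)
t=40: (idle)
t=41: (idle)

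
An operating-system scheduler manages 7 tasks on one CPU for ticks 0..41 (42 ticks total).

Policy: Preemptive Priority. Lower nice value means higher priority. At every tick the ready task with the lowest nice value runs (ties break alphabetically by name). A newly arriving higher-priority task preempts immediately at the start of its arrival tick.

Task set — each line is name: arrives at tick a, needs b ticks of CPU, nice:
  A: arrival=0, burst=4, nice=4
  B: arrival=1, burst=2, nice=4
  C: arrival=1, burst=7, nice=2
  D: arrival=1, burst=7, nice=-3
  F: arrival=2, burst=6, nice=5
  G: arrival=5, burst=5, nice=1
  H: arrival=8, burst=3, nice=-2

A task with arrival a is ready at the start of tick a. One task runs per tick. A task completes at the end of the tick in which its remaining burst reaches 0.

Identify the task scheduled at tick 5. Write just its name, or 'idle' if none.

t=0: ready={A} → run A
t=1: ready={A,B,C,D} → run D
t=2: ready={A,B,C,D,F} → run D
t=3: ready={A,B,C,D,F} → run D
t=4: ready={A,B,C,D,F} → run D
t=5: ready={A,B,C,D,F,G} → run D
t=6: ready={A,B,C,D,F,G} → run D
t=7: ready={A,B,C,D,F,G} → run D
t=8: ready={A,B,C,F,G,H} → run H
t=9: ready={A,B,C,F,G,H} → run H
t=10: ready={A,B,C,F,G,H} → run H
t=11: ready={A,B,C,F,G} → run G
t=12: ready={A,B,C,F,G} → run G
t=13: ready={A,B,C,F,G} → run G
t=14: ready={A,B,C,F,G} → run G
t=15: ready={A,B,C,F,G} → run G
t=16: ready={A,B,C,F} → run C
t=17: ready={A,B,C,F} → run C
t=18: ready={A,B,C,F} → run C
t=19: ready={A,B,C,F} → run C
t=20: ready={A,B,C,F} → run C
t=21: ready={A,B,C,F} → run C
t=22: ready={A,B,C,F} → run C
t=23: ready={A,B,F} → run A
t=24: ready={A,B,F} → run A
t=25: ready={A,B,F} → run A
t=26: ready={B,F} → run B
t=27: ready={B,F} → run B
t=28: ready={F} → run F
t=29: ready={F} → run F
t=30: ready={F} → run F
t=31: ready={F} → run F
t=32: ready={F} → run F
t=33: ready={F} → run F
t=34: (idle)
t=35: (idle)
t=36: (idle)
t=37: (idle)
t=38: (idle)
t=39: (idle)
t=40: (idle)
t=41: (idle)

running at tick 5 = D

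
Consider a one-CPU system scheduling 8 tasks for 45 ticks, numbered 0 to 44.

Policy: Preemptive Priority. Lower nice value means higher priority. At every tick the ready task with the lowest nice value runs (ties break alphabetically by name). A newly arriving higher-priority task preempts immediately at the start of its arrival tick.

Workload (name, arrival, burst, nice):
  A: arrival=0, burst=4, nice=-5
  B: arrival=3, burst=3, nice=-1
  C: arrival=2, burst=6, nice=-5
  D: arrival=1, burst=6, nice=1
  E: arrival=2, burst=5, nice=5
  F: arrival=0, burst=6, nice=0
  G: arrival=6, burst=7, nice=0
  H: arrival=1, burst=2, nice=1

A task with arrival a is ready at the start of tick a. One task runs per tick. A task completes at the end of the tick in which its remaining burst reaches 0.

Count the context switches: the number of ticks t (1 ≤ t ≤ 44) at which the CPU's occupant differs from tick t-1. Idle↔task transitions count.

context switches = 8

t=0: ready={A,F} → run A
t=1: ready={A,D,F,H} → run A
t=2: ready={A,C,D,E,F,H} → run A
t=3: ready={A,B,C,D,E,F,H} → run A
t=4: ready={B,C,D,E,F,H} → run C
t=5: ready={B,C,D,E,F,H} → run C
t=6: ready={B,C,D,E,F,G,H} → run C
t=7: ready={B,C,D,E,F,G,H} → run C
t=8: ready={B,C,D,E,F,G,H} → run C
t=9: ready={B,C,D,E,F,G,H} → run C
t=10: ready={B,D,E,F,G,H} → run B
t=11: ready={B,D,E,F,G,H} → run B
t=12: ready={B,D,E,F,G,H} → run B
t=13: ready={D,E,F,G,H} → run F
t=14: ready={D,E,F,G,H} → run F
t=15: ready={D,E,F,G,H} → run F
t=16: ready={D,E,F,G,H} → run F
t=17: ready={D,E,F,G,H} → run F
t=18: ready={D,E,F,G,H} → run F
t=19: ready={D,E,G,H} → run G
t=20: ready={D,E,G,H} → run G
t=21: ready={D,E,G,H} → run G
t=22: ready={D,E,G,H} → run G
t=23: ready={D,E,G,H} → run G
t=24: ready={D,E,G,H} → run G
t=25: ready={D,E,G,H} → run G
t=26: ready={D,E,H} → run D
t=27: ready={D,E,H} → run D
t=28: ready={D,E,H} → run D
t=29: ready={D,E,H} → run D
t=30: ready={D,E,H} → run D
t=31: ready={D,E,H} → run D
t=32: ready={E,H} → run H
t=33: ready={E,H} → run H
t=34: ready={E} → run E
t=35: ready={E} → run E
t=36: ready={E} → run E
t=37: ready={E} → run E
t=38: ready={E} → run E
t=39: (idle)
t=40: (idle)
t=41: (idle)
t=42: (idle)
t=43: (idle)
t=44: (idle)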